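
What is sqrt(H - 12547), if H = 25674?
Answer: sqrt(13127) ≈ 114.57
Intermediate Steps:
sqrt(H - 12547) = sqrt(25674 - 12547) = sqrt(13127)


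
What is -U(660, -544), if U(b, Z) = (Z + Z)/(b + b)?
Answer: 136/165 ≈ 0.82424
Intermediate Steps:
U(b, Z) = Z/b (U(b, Z) = (2*Z)/((2*b)) = (2*Z)*(1/(2*b)) = Z/b)
-U(660, -544) = -(-544)/660 = -1*(-136/165) = 136/165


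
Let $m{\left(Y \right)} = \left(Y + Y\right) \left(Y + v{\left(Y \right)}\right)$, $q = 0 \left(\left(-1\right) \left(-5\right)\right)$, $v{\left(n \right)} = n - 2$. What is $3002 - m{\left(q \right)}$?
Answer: $3002$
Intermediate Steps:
$v{\left(n \right)} = -2 + n$
$q = 0$ ($q = 0 \cdot 5 = 0$)
$m{\left(Y \right)} = 2 Y \left(-2 + 2 Y\right)$ ($m{\left(Y \right)} = \left(Y + Y\right) \left(Y + \left(-2 + Y\right)\right) = 2 Y \left(-2 + 2 Y\right)$)
$3002 - m{\left(q \right)} = 3002 - 4 \cdot 0 \left(-1 + 0\right) = 3002 - 4 \cdot 0 \left(-1\right) = 3002 - 0 = 3002 + 0 = 3002$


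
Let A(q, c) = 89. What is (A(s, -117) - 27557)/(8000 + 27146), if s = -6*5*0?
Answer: -13734/17573 ≈ -0.78154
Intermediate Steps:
s = 0 (s = -30*0 = 0)
(A(s, -117) - 27557)/(8000 + 27146) = (89 - 27557)/(8000 + 27146) = -27468/35146 = -27468*1/35146 = -13734/17573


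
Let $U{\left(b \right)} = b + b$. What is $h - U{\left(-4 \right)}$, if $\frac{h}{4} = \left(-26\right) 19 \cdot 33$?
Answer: $-65200$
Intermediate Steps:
$U{\left(b \right)} = 2 b$
$h = -65208$ ($h = 4 \left(-26\right) 19 \cdot 33 = 4 \left(\left(-494\right) 33\right) = 4 \left(-16302\right) = -65208$)
$h - U{\left(-4 \right)} = -65208 - 2 \left(-4\right) = -65208 - -8 = -65208 + 8 = -65200$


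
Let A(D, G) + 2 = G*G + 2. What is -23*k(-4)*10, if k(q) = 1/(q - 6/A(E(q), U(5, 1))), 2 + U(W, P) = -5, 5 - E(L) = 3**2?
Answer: 5635/101 ≈ 55.792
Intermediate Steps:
E(L) = -4 (E(L) = 5 - 1*3**2 = 5 - 1*9 = 5 - 9 = -4)
U(W, P) = -7 (U(W, P) = -2 - 5 = -7)
A(D, G) = G**2 (A(D, G) = -2 + (G*G + 2) = -2 + (G**2 + 2) = -2 + (2 + G**2) = G**2)
k(q) = 1/(-6/49 + q) (k(q) = 1/(q - 6/((-7)**2)) = 1/(q - 6/49) = 1/(-6/49 + q))
-23*k(-4)*10 = -1127/(-6 + 49*(-4))*10 = -1127/(-6 - 196)*10 = -1127/(-202)*10 = -1127*(-1)/202*10 = -23*(-49/202)*10 = (1127/202)*10 = 5635/101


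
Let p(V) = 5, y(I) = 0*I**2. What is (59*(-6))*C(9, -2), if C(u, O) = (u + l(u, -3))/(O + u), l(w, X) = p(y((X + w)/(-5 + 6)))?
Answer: -708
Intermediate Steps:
y(I) = 0
l(w, X) = 5
C(u, O) = (5 + u)/(O + u) (C(u, O) = (u + 5)/(O + u) = (5 + u)/(O + u))
(59*(-6))*C(9, -2) = (59*(-6))*((5 + 9)/(-2 + 9)) = -354*14/7 = -354*2 = -708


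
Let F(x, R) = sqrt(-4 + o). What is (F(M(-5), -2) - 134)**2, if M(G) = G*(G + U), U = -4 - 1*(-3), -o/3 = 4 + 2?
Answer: (134 - I*sqrt(22))**2 ≈ 17934.0 - 1257.0*I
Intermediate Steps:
o = -18 (o = -3*(4 + 2) = -3*6 = -18)
U = -1 (U = -4 + 3 = -1)
M(G) = G*(-1 + G) (M(G) = G*(G - 1) = G*(-1 + G))
F(x, R) = I*sqrt(22) (F(x, R) = sqrt(-4 - 18) = sqrt(-22) = I*sqrt(22))
(F(M(-5), -2) - 134)**2 = (I*sqrt(22) - 134)**2 = (-134 + I*sqrt(22))**2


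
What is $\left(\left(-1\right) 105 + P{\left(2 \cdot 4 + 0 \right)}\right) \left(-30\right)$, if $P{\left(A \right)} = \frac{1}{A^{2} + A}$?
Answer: $\frac{37795}{12} \approx 3149.6$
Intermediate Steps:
$P{\left(A \right)} = \frac{1}{A + A^{2}}$
$\left(\left(-1\right) 105 + P{\left(2 \cdot 4 + 0 \right)}\right) \left(-30\right) = \left(\left(-1\right) 105 + \frac{1}{\left(2 \cdot 4 + 0\right) \left(1 + \left(2 \cdot 4 + 0\right)\right)}\right) \left(-30\right) = \left(-105 + \frac{1}{\left(8 + 0\right) \left(1 + \left(8 + 0\right)\right)}\right) \left(-30\right) = \left(-105 + \frac{1}{8 \left(1 + 8\right)}\right) \left(-30\right) = \left(-105 + \frac{1}{8 \cdot 9}\right) \left(-30\right) = \left(-105 + \frac{1}{8} \cdot \frac{1}{9}\right) \left(-30\right) = \left(-105 + \frac{1}{72}\right) \left(-30\right) = \left(- \frac{7559}{72}\right) \left(-30\right) = \frac{37795}{12}$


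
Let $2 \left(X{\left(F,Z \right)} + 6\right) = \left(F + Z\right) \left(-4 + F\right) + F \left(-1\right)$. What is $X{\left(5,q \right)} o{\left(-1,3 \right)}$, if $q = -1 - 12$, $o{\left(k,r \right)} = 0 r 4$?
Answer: $0$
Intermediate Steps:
$o{\left(k,r \right)} = 0$ ($o{\left(k,r \right)} = 0 \cdot 4 = 0$)
$q = -13$ ($q = -1 - 12 = -13$)
$X{\left(F,Z \right)} = -6 - \frac{F}{2} + \frac{\left(-4 + F\right) \left(F + Z\right)}{2}$ ($X{\left(F,Z \right)} = -6 + \frac{\left(F + Z\right) \left(-4 + F\right) + F \left(-1\right)}{2} = -6 + \frac{\left(-4 + F\right) \left(F + Z\right) - F}{2} = -6 + \frac{- F + \left(-4 + F\right) \left(F + Z\right)}{2} = -6 - \left(\frac{F}{2} - \frac{\left(-4 + F\right) \left(F + Z\right)}{2}\right) = -6 - \frac{F}{2} + \frac{\left(-4 + F\right) \left(F + Z\right)}{2}$)
$X{\left(5,q \right)} o{\left(-1,3 \right)} = \left(-6 + \frac{5^{2}}{2} - -26 - \frac{25}{2} + \frac{1}{2} \cdot 5 \left(-13\right)\right) 0 = \left(-6 + \frac{1}{2} \cdot 25 + 26 - \frac{25}{2} - \frac{65}{2}\right) 0 = \left(-6 + \frac{25}{2} + 26 - \frac{25}{2} - \frac{65}{2}\right) 0 = \left(- \frac{25}{2}\right) 0 = 0$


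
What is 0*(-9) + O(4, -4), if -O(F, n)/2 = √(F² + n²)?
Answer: -8*√2 ≈ -11.314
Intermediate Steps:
O(F, n) = -2*√(F² + n²)
0*(-9) + O(4, -4) = 0*(-9) - 2*√(4² + (-4)²) = 0 - 2*√(16 + 16) = 0 - 8*√2 = -8*√2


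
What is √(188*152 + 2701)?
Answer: √31277 ≈ 176.85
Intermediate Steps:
√(188*152 + 2701) = √(28576 + 2701) = √31277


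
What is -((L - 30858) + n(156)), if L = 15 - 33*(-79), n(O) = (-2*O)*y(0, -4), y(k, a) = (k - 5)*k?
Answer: 28236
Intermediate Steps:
y(k, a) = k*(-5 + k) (y(k, a) = (-5 + k)*k = k*(-5 + k))
n(O) = 0 (n(O) = (-2*O)*(0*(-5 + 0)) = (-2*O)*(0*(-5)) = -2*O*0 = 0)
L = 2622 (L = 15 + 2607 = 2622)
-((L - 30858) + n(156)) = -((2622 - 30858) + 0) = -(-28236 + 0) = -1*(-28236) = 28236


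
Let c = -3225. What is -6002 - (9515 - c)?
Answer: -18742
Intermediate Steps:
-6002 - (9515 - c) = -6002 - (9515 - 1*(-3225)) = -6002 - (9515 + 3225) = -6002 - 1*12740 = -6002 - 12740 = -18742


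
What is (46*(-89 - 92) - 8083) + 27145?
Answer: 10736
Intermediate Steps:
(46*(-89 - 92) - 8083) + 27145 = (46*(-181) - 8083) + 27145 = (-8326 - 8083) + 27145 = -16409 + 27145 = 10736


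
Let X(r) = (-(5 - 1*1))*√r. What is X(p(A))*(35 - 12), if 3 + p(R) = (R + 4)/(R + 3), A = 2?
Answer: -276*I*√5/5 ≈ -123.43*I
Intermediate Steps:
p(R) = -3 + (4 + R)/(3 + R) (p(R) = -3 + (R + 4)/(R + 3) = -3 + (4 + R)/(3 + R))
X(r) = -4*√r (X(r) = (-(5 - 1))*√r = (-1*4)*√r = -4*√r)
X(p(A))*(35 - 12) = (-4*√(-5 - 2*2)/√(3 + 2))*(35 - 12) = -4*√5*√(-5 - 4)/5*23 = -4*3*I*√5/5*23 = -12*I*√5/5*23 = -276*I*√5/5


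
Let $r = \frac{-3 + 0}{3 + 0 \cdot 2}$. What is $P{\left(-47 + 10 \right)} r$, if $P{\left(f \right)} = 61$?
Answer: $-61$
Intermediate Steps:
$r = -1$ ($r = - \frac{3}{3 + 0} = - \frac{3}{3} = \left(-3\right) \frac{1}{3} = -1$)
$P{\left(-47 + 10 \right)} r = 61 \left(-1\right) = -61$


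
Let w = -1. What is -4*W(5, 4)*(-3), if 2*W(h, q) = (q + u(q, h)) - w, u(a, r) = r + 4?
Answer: 84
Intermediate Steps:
u(a, r) = 4 + r
W(h, q) = 5/2 + h/2 + q/2 (W(h, q) = ((q + (4 + h)) - 1*(-1))/2 = ((4 + h + q) + 1)/2 = (5 + h + q)/2 = 5/2 + h/2 + q/2)
-4*W(5, 4)*(-3) = -4*(5/2 + (½)*5 + (½)*4)*(-3) = -4*(5/2 + 5/2 + 2)*(-3) = -4*7*(-3) = -28*(-3) = 84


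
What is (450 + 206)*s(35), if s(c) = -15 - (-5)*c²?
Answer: 4008160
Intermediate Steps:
s(c) = -15 + 5*c²
(450 + 206)*s(35) = (450 + 206)*(-15 + 5*35²) = 656*(-15 + 5*1225) = 656*(-15 + 6125) = 656*6110 = 4008160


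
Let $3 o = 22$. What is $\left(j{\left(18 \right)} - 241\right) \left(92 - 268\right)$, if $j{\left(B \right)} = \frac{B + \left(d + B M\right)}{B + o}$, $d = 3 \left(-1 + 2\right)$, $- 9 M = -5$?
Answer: $\frac{801812}{19} \approx 42201.0$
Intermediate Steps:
$M = \frac{5}{9}$ ($M = \left(- \frac{1}{9}\right) \left(-5\right) = \frac{5}{9} \approx 0.55556$)
$d = 3$ ($d = 3 \cdot 1 = 3$)
$o = \frac{22}{3}$ ($o = \frac{1}{3} \cdot 22 = \frac{22}{3} \approx 7.3333$)
$j{\left(B \right)} = \frac{3 + \frac{14 B}{9}}{\frac{22}{3} + B}$ ($j{\left(B \right)} = \frac{B + \left(3 + B \frac{5}{9}\right)}{B + \frac{22}{3}} = \frac{B + \left(3 + \frac{5 B}{9}\right)}{\frac{22}{3} + B} = \frac{3 + \frac{14 B}{9}}{\frac{22}{3} + B}$)
$\left(j{\left(18 \right)} - 241\right) \left(92 - 268\right) = \left(\frac{27 + 14 \cdot 18}{3 \left(22 + 3 \cdot 18\right)} - 241\right) \left(92 - 268\right) = \left(\frac{27 + 252}{3 \left(22 + 54\right)} - 241\right) \left(-176\right) = \left(\frac{1}{3} \cdot \frac{1}{76} \cdot 279 - 241\right) \left(-176\right) = \left(\frac{93}{76} - 241\right) \left(-176\right) = \left(- \frac{18223}{76}\right) \left(-176\right) = \frac{801812}{19}$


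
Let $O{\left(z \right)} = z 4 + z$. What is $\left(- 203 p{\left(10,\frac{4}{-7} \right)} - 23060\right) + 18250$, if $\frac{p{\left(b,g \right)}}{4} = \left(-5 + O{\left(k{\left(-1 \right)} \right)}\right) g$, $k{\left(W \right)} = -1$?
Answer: $-9450$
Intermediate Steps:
$O{\left(z \right)} = 5 z$ ($O{\left(z \right)} = 4 z + z = 5 z$)
$p{\left(b,g \right)} = - 40 g$ ($p{\left(b,g \right)} = 4 \left(-5 + 5 \left(-1\right)\right) g = 4 \left(-5 - 5\right) g = 4 \left(- 10 g\right) = - 40 g$)
$\left(- 203 p{\left(10,\frac{4}{-7} \right)} - 23060\right) + 18250 = \left(- 203 \left(- 40 \frac{4}{-7}\right) - 23060\right) + 18250 = \left(- 203 \left(- 40 \cdot 4 \left(- \frac{1}{7}\right)\right) - 23060\right) + 18250 = \left(- 203 \left(\left(-40\right) \left(- \frac{4}{7}\right)\right) - 23060\right) + 18250 = \left(\left(-203\right) \frac{160}{7} - 23060\right) + 18250 = \left(-4640 - 23060\right) + 18250 = -27700 + 18250 = -9450$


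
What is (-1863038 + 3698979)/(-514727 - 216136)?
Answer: -1835941/730863 ≈ -2.5120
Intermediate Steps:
(-1863038 + 3698979)/(-514727 - 216136) = 1835941/(-730863) = 1835941*(-1/730863) = -1835941/730863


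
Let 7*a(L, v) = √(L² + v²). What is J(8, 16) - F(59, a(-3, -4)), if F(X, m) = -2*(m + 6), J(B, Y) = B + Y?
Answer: 262/7 ≈ 37.429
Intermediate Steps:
a(L, v) = √(L² + v²)/7
F(X, m) = -12 - 2*m (F(X, m) = -2*(6 + m) = -12 - 2*m)
J(8, 16) - F(59, a(-3, -4)) = (8 + 16) - (-12 - 2*√((-3)² + (-4)²)/7) = 24 - (-12 - 2*√(9 + 16)/7) = 24 - (-12 - 2*√25/7) = 24 - (-12 - 2*5/7) = 24 - (-12 - 10/7) = 24 - 1*(-94/7) = 24 + 94/7 = 262/7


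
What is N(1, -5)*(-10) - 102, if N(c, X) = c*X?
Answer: -52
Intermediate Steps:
N(c, X) = X*c
N(1, -5)*(-10) - 102 = -5*1*(-10) - 102 = -5*(-10) - 102 = 50 - 102 = -52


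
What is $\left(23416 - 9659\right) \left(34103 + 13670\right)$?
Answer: $657213161$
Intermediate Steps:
$\left(23416 - 9659\right) \left(34103 + 13670\right) = \left(23416 - 9659\right) 47773 = 13757 \cdot 47773 = 657213161$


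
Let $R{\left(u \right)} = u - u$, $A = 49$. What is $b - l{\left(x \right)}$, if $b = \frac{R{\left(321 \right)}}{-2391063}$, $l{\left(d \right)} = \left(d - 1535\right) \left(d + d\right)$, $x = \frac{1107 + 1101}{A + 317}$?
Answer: $\frac{68644512}{3721} \approx 18448.0$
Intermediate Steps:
$x = \frac{368}{61}$ ($x = \frac{1107 + 1101}{49 + 317} = \frac{2208}{366} = 2208 \cdot \frac{1}{366} = \frac{368}{61} \approx 6.0328$)
$R{\left(u \right)} = 0$
$l{\left(d \right)} = 2 d \left(-1535 + d\right)$ ($l{\left(d \right)} = \left(-1535 + d\right) 2 d = 2 d \left(-1535 + d\right)$)
$b = 0$ ($b = \frac{0}{-2391063} = 0 \left(- \frac{1}{2391063}\right) = 0$)
$b - l{\left(x \right)} = 0 - 2 \cdot \frac{368}{61} \left(-1535 + \frac{368}{61}\right) = 0 - 2 \cdot \frac{368}{61} \left(- \frac{93267}{61}\right) = 0 - - \frac{68644512}{3721} = 0 + \frac{68644512}{3721} = \frac{68644512}{3721}$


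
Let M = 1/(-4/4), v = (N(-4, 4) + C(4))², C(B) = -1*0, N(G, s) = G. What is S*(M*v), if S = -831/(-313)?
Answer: -13296/313 ≈ -42.479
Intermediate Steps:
C(B) = 0
v = 16 (v = (-4 + 0)² = (-4)² = 16)
S = 831/313 (S = -831*(-1/313) = 831/313 ≈ 2.6550)
M = -1 (M = 1/(-4*¼) = 1/(-1) = -1)
S*(M*v) = 831*(-1*16)/313 = (831/313)*(-16) = -13296/313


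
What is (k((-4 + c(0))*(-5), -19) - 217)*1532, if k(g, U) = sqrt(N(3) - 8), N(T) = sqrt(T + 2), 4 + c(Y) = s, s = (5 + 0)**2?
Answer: -332444 + 1532*I*sqrt(8 - sqrt(5)) ≈ -3.3244e+5 + 3678.1*I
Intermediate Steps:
s = 25 (s = 5**2 = 25)
c(Y) = 21 (c(Y) = -4 + 25 = 21)
N(T) = sqrt(2 + T)
k(g, U) = sqrt(-8 + sqrt(5)) (k(g, U) = sqrt(sqrt(2 + 3) - 8) = sqrt(sqrt(5) - 8) = sqrt(-8 + sqrt(5)))
(k((-4 + c(0))*(-5), -19) - 217)*1532 = (sqrt(-8 + sqrt(5)) - 217)*1532 = (-217 + sqrt(-8 + sqrt(5)))*1532 = -332444 + 1532*sqrt(-8 + sqrt(5))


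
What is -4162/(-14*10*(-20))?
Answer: -2081/1400 ≈ -1.4864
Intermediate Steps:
-4162/(-14*10*(-20)) = -4162/((-140*(-20))) = -4162/2800 = -4162*1/2800 = -2081/1400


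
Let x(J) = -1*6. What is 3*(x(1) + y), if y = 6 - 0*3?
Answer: 0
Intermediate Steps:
x(J) = -6
y = 6 (y = 6 - 1*0 = 6 + 0 = 6)
3*(x(1) + y) = 3*(-6 + 6) = 3*0 = 0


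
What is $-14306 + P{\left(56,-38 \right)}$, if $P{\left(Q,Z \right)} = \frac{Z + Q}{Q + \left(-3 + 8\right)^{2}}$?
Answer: $- \frac{128752}{9} \approx -14306.0$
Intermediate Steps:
$P{\left(Q,Z \right)} = \frac{Q + Z}{25 + Q}$ ($P{\left(Q,Z \right)} = \frac{Q + Z}{Q + 5^{2}} = \frac{Q + Z}{Q + 25} = \frac{Q + Z}{25 + Q}$)
$-14306 + P{\left(56,-38 \right)} = -14306 + \frac{56 - 38}{25 + 56} = -14306 + \frac{1}{81} \cdot 18 = -14306 + \frac{2}{9} = - \frac{128752}{9}$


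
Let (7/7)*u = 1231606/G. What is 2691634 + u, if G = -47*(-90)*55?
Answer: 313104940853/116325 ≈ 2.6916e+6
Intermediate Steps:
G = 232650 (G = 4230*55 = 232650)
u = 615803/116325 (u = 1231606/232650 = 1231606*(1/232650) = 615803/116325 ≈ 5.2938)
2691634 + u = 2691634 + 615803/116325 = 313104940853/116325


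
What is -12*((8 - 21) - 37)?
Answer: 600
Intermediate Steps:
-12*((8 - 21) - 37) = -12*(-13 - 37) = -12*(-50) = 600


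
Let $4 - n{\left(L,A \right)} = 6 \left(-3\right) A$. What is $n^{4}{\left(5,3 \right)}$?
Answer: $11316496$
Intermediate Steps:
$n{\left(L,A \right)} = 4 + 18 A$ ($n{\left(L,A \right)} = 4 - 6 \left(-3\right) A = 4 - - 18 A = 4 + 18 A$)
$n^{4}{\left(5,3 \right)} = \left(4 + 18 \cdot 3\right)^{4} = \left(4 + 54\right)^{4} = 58^{4} = 11316496$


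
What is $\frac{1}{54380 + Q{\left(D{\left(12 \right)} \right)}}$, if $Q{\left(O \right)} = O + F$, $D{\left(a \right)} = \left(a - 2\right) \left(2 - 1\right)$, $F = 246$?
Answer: $\frac{1}{54636} \approx 1.8303 \cdot 10^{-5}$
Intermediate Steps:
$D{\left(a \right)} = -2 + a$ ($D{\left(a \right)} = \left(a - 2\right) 1 = \left(-2 + a\right) 1 = -2 + a$)
$Q{\left(O \right)} = 246 + O$ ($Q{\left(O \right)} = O + 246 = 246 + O$)
$\frac{1}{54380 + Q{\left(D{\left(12 \right)} \right)}} = \frac{1}{54380 + \left(246 + \left(-2 + 12\right)\right)} = \frac{1}{54380 + \left(246 + 10\right)} = \frac{1}{54380 + 256} = \frac{1}{54636}$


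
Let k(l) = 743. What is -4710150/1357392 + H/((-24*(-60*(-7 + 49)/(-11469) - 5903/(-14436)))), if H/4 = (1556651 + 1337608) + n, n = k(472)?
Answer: -6024274983686032257/7848759304888 ≈ -7.6755e+5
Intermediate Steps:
n = 743
H = 11580008 (H = 4*((1556651 + 1337608) + 743) = 4*(2894259 + 743) = 4*2895002 = 11580008)
-4710150/1357392 + H/((-24*(-60*(-7 + 49)/(-11469) - 5903/(-14436)))) = -4710150/1357392 + 11580008/((-24*(-60*(-7 + 49)/(-11469) - 5903/(-14436)))) = -4710150*1/1357392 + 11580008/((-24*(-60*42*(-1/11469) - 5903*(-1/14436)))) = -785025/226232 + 11580008/((-24*(-2520*(-1/11469) + 5903/14436))) = -785025/226232 + 11580008/((-24*(840/3823 + 5903/14436))) = -785025/226232 + 11580008/((-24*34693409/55188828)) = -785025/226232 + 11580008/(-69386818/4599069) = -785025/226232 + 11580008*(-4599069/69386818) = -785025/226232 - 26628627906276/34693409 = -6024274983686032257/7848759304888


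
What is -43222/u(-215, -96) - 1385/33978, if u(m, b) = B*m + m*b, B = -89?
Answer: -1523685491/1351474950 ≈ -1.1274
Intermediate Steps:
u(m, b) = -89*m + b*m (u(m, b) = -89*m + m*b = -89*m + b*m)
-43222/u(-215, -96) - 1385/33978 = -43222*(-1/(215*(-89 - 96))) - 1385/33978 = -43222/((-215*(-185))) - 1385*1/33978 = -43222/39775 - 1385/33978 = -1523685491/1351474950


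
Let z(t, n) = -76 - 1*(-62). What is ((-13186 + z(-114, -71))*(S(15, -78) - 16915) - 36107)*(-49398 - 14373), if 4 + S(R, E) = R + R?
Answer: -14214472551303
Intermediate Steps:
z(t, n) = -14 (z(t, n) = -76 + 62 = -14)
S(R, E) = -4 + 2*R (S(R, E) = -4 + (R + R) = -4 + 2*R)
((-13186 + z(-114, -71))*(S(15, -78) - 16915) - 36107)*(-49398 - 14373) = ((-13186 - 14)*((-4 + 2*15) - 16915) - 36107)*(-49398 - 14373) = (-13200*((-4 + 30) - 16915) - 36107)*(-63771) = (-13200*(26 - 16915) - 36107)*(-63771) = (-13200*(-16889) - 36107)*(-63771) = (222934800 - 36107)*(-63771) = 222898693*(-63771) = -14214472551303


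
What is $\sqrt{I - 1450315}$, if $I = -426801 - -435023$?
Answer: $i \sqrt{1442093} \approx 1200.9 i$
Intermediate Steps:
$I = 8222$ ($I = -426801 + 435023 = 8222$)
$\sqrt{I - 1450315} = \sqrt{8222 - 1450315} = \sqrt{-1442093} = i \sqrt{1442093}$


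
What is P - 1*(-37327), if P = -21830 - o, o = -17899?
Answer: 33396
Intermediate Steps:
P = -3931 (P = -21830 - 1*(-17899) = -21830 + 17899 = -3931)
P - 1*(-37327) = -3931 - 1*(-37327) = -3931 + 37327 = 33396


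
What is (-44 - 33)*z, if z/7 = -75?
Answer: 40425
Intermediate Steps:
z = -525 (z = 7*(-75) = -525)
(-44 - 33)*z = (-44 - 33)*(-525) = -77*(-525) = 40425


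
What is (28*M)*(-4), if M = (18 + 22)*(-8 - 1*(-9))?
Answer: -4480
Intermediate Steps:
M = 40 (M = 40*(-8 + 9) = 40*1 = 40)
(28*M)*(-4) = (28*40)*(-4) = 1120*(-4) = -4480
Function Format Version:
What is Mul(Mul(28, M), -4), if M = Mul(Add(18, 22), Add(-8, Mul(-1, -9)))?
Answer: -4480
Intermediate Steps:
M = 40 (M = Mul(40, Add(-8, 9)) = Mul(40, 1) = 40)
Mul(Mul(28, M), -4) = Mul(Mul(28, 40), -4) = Mul(1120, -4) = -4480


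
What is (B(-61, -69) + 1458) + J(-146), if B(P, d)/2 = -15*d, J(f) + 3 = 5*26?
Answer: 3655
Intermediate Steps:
J(f) = 127 (J(f) = -3 + 5*26 = -3 + 130 = 127)
B(P, d) = -30*d (B(P, d) = 2*(-15*d) = -30*d)
(B(-61, -69) + 1458) + J(-146) = (-30*(-69) + 1458) + 127 = (2070 + 1458) + 127 = 3528 + 127 = 3655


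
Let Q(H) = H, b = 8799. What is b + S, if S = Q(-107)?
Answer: 8692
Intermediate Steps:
S = -107
b + S = 8799 - 107 = 8692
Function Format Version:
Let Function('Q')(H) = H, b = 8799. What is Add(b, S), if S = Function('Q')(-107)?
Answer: 8692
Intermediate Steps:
S = -107
Add(b, S) = Add(8799, -107) = 8692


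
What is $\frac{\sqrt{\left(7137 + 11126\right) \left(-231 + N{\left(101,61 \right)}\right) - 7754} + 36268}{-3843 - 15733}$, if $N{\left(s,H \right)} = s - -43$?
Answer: $- \frac{9067}{4894} - \frac{i \sqrt{1596635}}{19576} \approx -1.8527 - 0.064547 i$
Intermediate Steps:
$N{\left(s,H \right)} = 43 + s$ ($N{\left(s,H \right)} = s + 43 = 43 + s$)
$\frac{\sqrt{\left(7137 + 11126\right) \left(-231 + N{\left(101,61 \right)}\right) - 7754} + 36268}{-3843 - 15733} = \frac{\sqrt{\left(7137 + 11126\right) \left(-231 + \left(43 + 101\right)\right) - 7754} + 36268}{-3843 - 15733} = \frac{\sqrt{18263 \left(-231 + 144\right) - 7754} + 36268}{-19576} = \left(\sqrt{18263 \left(-87\right) - 7754} + 36268\right) \left(- \frac{1}{19576}\right) = \left(\sqrt{-1588881 - 7754} + 36268\right) \left(- \frac{1}{19576}\right) = \left(\sqrt{-1596635} + 36268\right) \left(- \frac{1}{19576}\right) = \left(i \sqrt{1596635} + 36268\right) \left(- \frac{1}{19576}\right) = \left(36268 + i \sqrt{1596635}\right) \left(- \frac{1}{19576}\right) = - \frac{9067}{4894} - \frac{i \sqrt{1596635}}{19576}$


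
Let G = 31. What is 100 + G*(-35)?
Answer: -985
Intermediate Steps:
100 + G*(-35) = 100 + 31*(-35) = 100 - 1085 = -985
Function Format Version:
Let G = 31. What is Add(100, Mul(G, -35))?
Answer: -985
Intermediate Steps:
Add(100, Mul(G, -35)) = Add(100, Mul(31, -35)) = Add(100, -1085) = -985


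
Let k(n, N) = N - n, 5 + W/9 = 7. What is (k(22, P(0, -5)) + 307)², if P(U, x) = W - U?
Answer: 91809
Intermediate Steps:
W = 18 (W = -45 + 9*7 = -45 + 63 = 18)
P(U, x) = 18 - U
(k(22, P(0, -5)) + 307)² = (((18 - 1*0) - 1*22) + 307)² = (((18 + 0) - 22) + 307)² = ((18 - 22) + 307)² = (-4 + 307)² = 303² = 91809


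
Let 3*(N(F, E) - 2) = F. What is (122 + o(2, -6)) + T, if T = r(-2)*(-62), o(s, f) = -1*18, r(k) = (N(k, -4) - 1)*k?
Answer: 436/3 ≈ 145.33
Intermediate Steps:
N(F, E) = 2 + F/3
r(k) = k*(1 + k/3) (r(k) = ((2 + k/3) - 1)*k = (1 + k/3)*k = k*(1 + k/3))
o(s, f) = -18
T = 124/3 (T = ((⅓)*(-2)*(3 - 2))*(-62) = ((⅓)*(-2)*1)*(-62) = -⅔*(-62) = 124/3 ≈ 41.333)
(122 + o(2, -6)) + T = (122 - 18) + 124/3 = 104 + 124/3 = 436/3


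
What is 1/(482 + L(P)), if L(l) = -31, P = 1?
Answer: 1/451 ≈ 0.0022173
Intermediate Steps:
1/(482 + L(P)) = 1/(482 - 31) = 1/451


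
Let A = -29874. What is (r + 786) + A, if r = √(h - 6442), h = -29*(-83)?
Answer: -29088 + I*√4035 ≈ -29088.0 + 63.522*I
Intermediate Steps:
h = 2407
r = I*√4035 (r = √(2407 - 6442) = √(-4035) = I*√4035 ≈ 63.522*I)
(r + 786) + A = (I*√4035 + 786) - 29874 = (786 + I*√4035) - 29874 = -29088 + I*√4035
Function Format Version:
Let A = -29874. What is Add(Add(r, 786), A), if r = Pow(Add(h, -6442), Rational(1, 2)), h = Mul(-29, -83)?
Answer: Add(-29088, Mul(I, Pow(4035, Rational(1, 2)))) ≈ Add(-29088., Mul(63.522, I))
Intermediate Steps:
h = 2407
r = Mul(I, Pow(4035, Rational(1, 2))) (r = Pow(Add(2407, -6442), Rational(1, 2)) = Pow(-4035, Rational(1, 2)) = Mul(I, Pow(4035, Rational(1, 2))) ≈ Mul(63.522, I))
Add(Add(r, 786), A) = Add(Add(Mul(I, Pow(4035, Rational(1, 2))), 786), -29874) = Add(Add(786, Mul(I, Pow(4035, Rational(1, 2)))), -29874) = Add(-29088, Mul(I, Pow(4035, Rational(1, 2))))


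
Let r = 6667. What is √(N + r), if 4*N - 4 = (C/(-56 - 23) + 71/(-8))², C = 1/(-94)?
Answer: √23602937151113/59408 ≈ 81.778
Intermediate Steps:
C = -1/94 ≈ -0.010638
N = 73024287625/3529310464 (N = 1 + (-1/(94*(-56 - 23)) + 71/(-8))²/4 = 1 + (-1/94/(-79) + 71*(-⅛))²/4 = 1 + (-1/94*(-1/79) - 71/8)²/4 = 1 + (1/7426 - 71/8)²/4 = 1 + (-263619/29704)²/4 = 1 + (¼)*(69494977161/882327616) = 1 + 69494977161/3529310464 = 73024287625/3529310464 ≈ 20.691)
√(N + r) = √(73024287625/3529310464 + 6667) = √(23602937151113/3529310464) = √23602937151113/59408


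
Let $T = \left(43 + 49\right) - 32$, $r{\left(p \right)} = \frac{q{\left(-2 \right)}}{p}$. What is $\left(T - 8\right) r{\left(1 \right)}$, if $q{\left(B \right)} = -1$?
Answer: $-52$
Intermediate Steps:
$r{\left(p \right)} = - \frac{1}{p}$
$T = 60$ ($T = 92 - 32 = 60$)
$\left(T - 8\right) r{\left(1 \right)} = \left(60 - 8\right) \left(- 1^{-1}\right) = 52 \left(\left(-1\right) 1\right) = 52 \left(-1\right) = -52$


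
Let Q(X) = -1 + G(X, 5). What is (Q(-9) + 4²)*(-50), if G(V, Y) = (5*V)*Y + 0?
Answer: 10500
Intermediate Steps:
G(V, Y) = 5*V*Y (G(V, Y) = 5*V*Y + 0 = 5*V*Y)
Q(X) = -1 + 25*X (Q(X) = -1 + 5*X*5 = -1 + 25*X)
(Q(-9) + 4²)*(-50) = ((-1 + 25*(-9)) + 4²)*(-50) = ((-1 - 225) + 16)*(-50) = (-226 + 16)*(-50) = -210*(-50) = 10500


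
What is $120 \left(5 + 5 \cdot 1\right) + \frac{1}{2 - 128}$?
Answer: $\frac{151199}{126} \approx 1200.0$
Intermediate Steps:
$120 \left(5 + 5 \cdot 1\right) + \frac{1}{2 - 128} = 120 \left(5 + 5\right) + \frac{1}{-126} = 120 \cdot 10 - \frac{1}{126} = 1200 - \frac{1}{126} = \frac{151199}{126}$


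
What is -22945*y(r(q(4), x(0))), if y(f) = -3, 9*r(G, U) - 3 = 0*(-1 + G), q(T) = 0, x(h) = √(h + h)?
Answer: 68835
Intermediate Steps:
x(h) = √2*√h (x(h) = √(2*h) = √2*√h)
r(G, U) = ⅓ (r(G, U) = ⅓ + (0*(-1 + G))/9 = ⅓ + (⅑)*0 = ⅓ + 0 = ⅓)
-22945*y(r(q(4), x(0))) = -22945*(-3) = 68835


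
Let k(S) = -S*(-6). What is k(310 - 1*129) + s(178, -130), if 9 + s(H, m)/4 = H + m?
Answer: 1242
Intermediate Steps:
s(H, m) = -36 + 4*H + 4*m (s(H, m) = -36 + 4*(H + m) = -36 + (4*H + 4*m) = -36 + 4*H + 4*m)
k(S) = 6*S
k(310 - 1*129) + s(178, -130) = 6*(310 - 1*129) + (-36 + 4*178 + 4*(-130)) = 6*(310 - 129) + (-36 + 712 - 520) = 6*181 + 156 = 1086 + 156 = 1242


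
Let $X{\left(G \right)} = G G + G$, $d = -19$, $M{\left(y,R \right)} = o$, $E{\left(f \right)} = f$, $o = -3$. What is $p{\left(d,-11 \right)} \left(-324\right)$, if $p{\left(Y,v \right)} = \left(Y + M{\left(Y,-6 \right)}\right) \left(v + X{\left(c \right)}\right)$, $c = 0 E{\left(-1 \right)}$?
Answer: $-78408$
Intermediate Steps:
$M{\left(y,R \right)} = -3$
$c = 0$ ($c = 0 \left(-1\right) = 0$)
$X{\left(G \right)} = G + G^{2}$ ($X{\left(G \right)} = G^{2} + G = G + G^{2}$)
$p{\left(Y,v \right)} = v \left(-3 + Y\right)$ ($p{\left(Y,v \right)} = \left(Y - 3\right) \left(v + 0 \left(1 + 0\right)\right) = \left(-3 + Y\right) \left(v + 0 \cdot 1\right) = \left(-3 + Y\right) \left(v + 0\right) = \left(-3 + Y\right) v = v \left(-3 + Y\right)$)
$p{\left(d,-11 \right)} \left(-324\right) = - 11 \left(-3 - 19\right) \left(-324\right) = \left(-11\right) \left(-22\right) \left(-324\right) = 242 \left(-324\right) = -78408$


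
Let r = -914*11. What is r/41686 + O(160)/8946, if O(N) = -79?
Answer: -46618139/186461478 ≈ -0.25001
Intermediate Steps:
r = -10054
r/41686 + O(160)/8946 = -10054/41686 - 79/8946 = -10054*1/41686 - 79*1/8946 = -5027/20843 - 79/8946 = -46618139/186461478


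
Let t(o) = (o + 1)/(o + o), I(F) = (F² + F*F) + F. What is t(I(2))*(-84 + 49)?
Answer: -77/4 ≈ -19.250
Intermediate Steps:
I(F) = F + 2*F² (I(F) = (F² + F²) + F = 2*F² + F = F + 2*F²)
t(o) = (1 + o)/(2*o) (t(o) = (1 + o)/((2*o)) = (1 + o)*(1/(2*o)) = (1 + o)/(2*o))
t(I(2))*(-84 + 49) = ((1 + 2*(1 + 2*2))/(2*((2*(1 + 2*2)))))*(-84 + 49) = ((1 + 2*(1 + 4))/(2*((2*(1 + 4)))))*(-35) = ((1 + 2*5)/(2*((2*5))))*(-35) = ((½)*(1 + 10)/10)*(-35) = ((½)*(⅒)*11)*(-35) = (11/20)*(-35) = -77/4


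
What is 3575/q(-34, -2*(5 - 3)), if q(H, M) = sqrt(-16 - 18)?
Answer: -3575*I*sqrt(34)/34 ≈ -613.11*I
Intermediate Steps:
q(H, M) = I*sqrt(34) (q(H, M) = sqrt(-34) = I*sqrt(34))
3575/q(-34, -2*(5 - 3)) = 3575/((I*sqrt(34))) = 3575*(-I*sqrt(34)/34) = -3575*I*sqrt(34)/34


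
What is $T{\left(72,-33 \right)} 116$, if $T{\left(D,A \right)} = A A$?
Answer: $126324$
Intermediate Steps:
$T{\left(D,A \right)} = A^{2}$
$T{\left(72,-33 \right)} 116 = \left(-33\right)^{2} \cdot 116 = 1089 \cdot 116 = 126324$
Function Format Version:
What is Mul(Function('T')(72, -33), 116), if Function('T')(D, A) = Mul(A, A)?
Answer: 126324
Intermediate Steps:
Function('T')(D, A) = Pow(A, 2)
Mul(Function('T')(72, -33), 116) = Mul(Pow(-33, 2), 116) = Mul(1089, 116) = 126324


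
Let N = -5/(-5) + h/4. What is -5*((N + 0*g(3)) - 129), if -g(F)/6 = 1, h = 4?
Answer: 635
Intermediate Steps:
g(F) = -6 (g(F) = -6*1 = -6)
N = 2 (N = -5/(-5) + 4/4 = -5*(-⅕) + 4*(¼) = 1 + 1 = 2)
-5*((N + 0*g(3)) - 129) = -5*((2 + 0*(-6)) - 129) = -5*((2 + 0) - 129) = -5*(2 - 129) = -5*(-127) = 635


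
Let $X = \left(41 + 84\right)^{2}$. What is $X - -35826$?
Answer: $51451$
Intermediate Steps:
$X = 15625$ ($X = 125^{2} = 15625$)
$X - -35826 = 15625 - -35826 = 15625 + 35826 = 51451$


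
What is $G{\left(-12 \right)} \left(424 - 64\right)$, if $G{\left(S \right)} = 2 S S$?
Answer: $103680$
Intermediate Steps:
$G{\left(S \right)} = 2 S^{2}$
$G{\left(-12 \right)} \left(424 - 64\right) = 2 \left(-12\right)^{2} \left(424 - 64\right) = 2 \cdot 144 \cdot 360 = 288 \cdot 360 = 103680$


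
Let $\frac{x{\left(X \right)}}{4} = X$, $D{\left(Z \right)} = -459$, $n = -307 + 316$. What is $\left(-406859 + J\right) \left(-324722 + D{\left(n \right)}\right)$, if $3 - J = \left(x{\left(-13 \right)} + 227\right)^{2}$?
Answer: $142260509061$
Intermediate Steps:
$n = 9$
$x{\left(X \right)} = 4 X$
$J = -30622$ ($J = 3 - \left(4 \left(-13\right) + 227\right)^{2} = 3 - \left(-52 + 227\right)^{2} = 3 - 175^{2} = 3 - 30625 = -30622$)
$\left(-406859 + J\right) \left(-324722 + D{\left(n \right)}\right) = \left(-406859 - 30622\right) \left(-324722 - 459\right) = \left(-437481\right) \left(-325181\right) = 142260509061$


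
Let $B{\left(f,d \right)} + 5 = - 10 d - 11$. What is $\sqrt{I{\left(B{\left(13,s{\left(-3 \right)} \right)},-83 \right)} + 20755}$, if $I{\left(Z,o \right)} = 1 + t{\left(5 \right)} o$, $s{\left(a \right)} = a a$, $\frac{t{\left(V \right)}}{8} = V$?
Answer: $2 \sqrt{4359} \approx 132.05$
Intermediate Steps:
$t{\left(V \right)} = 8 V$
$s{\left(a \right)} = a^{2}$
$B{\left(f,d \right)} = -16 - 10 d$ ($B{\left(f,d \right)} = -5 - \left(11 + 10 d\right) = -16 - 10 d$)
$I{\left(Z,o \right)} = 1 + 40 o$ ($I{\left(Z,o \right)} = 1 + 8 \cdot 5 o = 1 + 40 o$)
$\sqrt{I{\left(B{\left(13,s{\left(-3 \right)} \right)},-83 \right)} + 20755} = \sqrt{\left(1 + 40 \left(-83\right)\right) + 20755} = \sqrt{\left(1 - 3320\right) + 20755} = \sqrt{-3319 + 20755} = \sqrt{17436} = 2 \sqrt{4359}$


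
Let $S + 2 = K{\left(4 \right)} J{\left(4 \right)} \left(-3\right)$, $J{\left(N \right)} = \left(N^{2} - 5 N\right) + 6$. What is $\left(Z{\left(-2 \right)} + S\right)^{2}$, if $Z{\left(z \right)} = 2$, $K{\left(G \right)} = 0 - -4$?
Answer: $576$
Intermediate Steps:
$K{\left(G \right)} = 4$ ($K{\left(G \right)} = 0 + 4 = 4$)
$J{\left(N \right)} = 6 + N^{2} - 5 N$
$S = -26$ ($S = -2 + 4 \left(6 + 4^{2} - 20\right) \left(-3\right) = -2 + 4 \left(6 + 16 - 20\right) \left(-3\right) = -2 + 4 \cdot 2 \left(-3\right) = -2 + 8 \left(-3\right) = -2 - 24 = -26$)
$\left(Z{\left(-2 \right)} + S\right)^{2} = \left(2 - 26\right)^{2} = \left(-24\right)^{2} = 576$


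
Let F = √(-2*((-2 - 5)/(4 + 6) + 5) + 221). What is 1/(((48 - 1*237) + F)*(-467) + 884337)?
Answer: 810500/788253698247 + 467*√590/1576507396494 ≈ 1.0354e-6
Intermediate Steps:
F = 3*√590/5 (F = √(-2*(-7/10 + 5) + 221) = √(-2*43/10 + 221) = √(-43/5 + 221) = √(1062/5) = 3*√590/5 ≈ 14.574)
1/(((48 - 1*237) + F)*(-467) + 884337) = 1/(((48 - 1*237) + 3*√590/5)*(-467) + 884337) = 1/(((48 - 237) + 3*√590/5)*(-467) + 884337) = 1/((-189 + 3*√590/5)*(-467) + 884337) = 1/((88263 - 1401*√590/5) + 884337) = 1/(972600 - 1401*√590/5)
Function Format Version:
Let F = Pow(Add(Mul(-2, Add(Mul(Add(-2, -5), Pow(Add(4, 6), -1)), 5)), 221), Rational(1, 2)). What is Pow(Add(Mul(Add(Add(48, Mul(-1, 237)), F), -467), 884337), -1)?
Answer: Add(Rational(810500, 788253698247), Mul(Rational(467, 1576507396494), Pow(590, Rational(1, 2)))) ≈ 1.0354e-6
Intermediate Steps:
F = Mul(Rational(3, 5), Pow(590, Rational(1, 2))) (F = Pow(Add(Mul(-2, Add(Mul(-7, Pow(10, -1)), 5)), 221), Rational(1, 2)) = Pow(Add(Mul(-2, Add(Mul(-7, Rational(1, 10)), 5)), 221), Rational(1, 2)) = Pow(Add(Mul(-2, Add(Rational(-7, 10), 5)), 221), Rational(1, 2)) = Pow(Add(Mul(-2, Rational(43, 10)), 221), Rational(1, 2)) = Pow(Add(Rational(-43, 5), 221), Rational(1, 2)) = Pow(Rational(1062, 5), Rational(1, 2)) = Mul(Rational(3, 5), Pow(590, Rational(1, 2))) ≈ 14.574)
Pow(Add(Mul(Add(Add(48, Mul(-1, 237)), F), -467), 884337), -1) = Pow(Add(Mul(Add(Add(48, Mul(-1, 237)), Mul(Rational(3, 5), Pow(590, Rational(1, 2)))), -467), 884337), -1) = Pow(Add(Mul(Add(Add(48, -237), Mul(Rational(3, 5), Pow(590, Rational(1, 2)))), -467), 884337), -1) = Pow(Add(Mul(Add(-189, Mul(Rational(3, 5), Pow(590, Rational(1, 2)))), -467), 884337), -1) = Pow(Add(Add(88263, Mul(Rational(-1401, 5), Pow(590, Rational(1, 2)))), 884337), -1) = Pow(Add(972600, Mul(Rational(-1401, 5), Pow(590, Rational(1, 2)))), -1)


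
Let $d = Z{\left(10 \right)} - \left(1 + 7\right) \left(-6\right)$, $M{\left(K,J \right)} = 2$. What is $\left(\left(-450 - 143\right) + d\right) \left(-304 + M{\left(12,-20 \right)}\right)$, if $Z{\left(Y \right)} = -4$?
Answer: $165798$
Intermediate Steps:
$d = 44$ ($d = -4 - \left(1 + 7\right) \left(-6\right) = -4 - 8 \left(-6\right) = -4 - -48 = -4 + 48 = 44$)
$\left(\left(-450 - 143\right) + d\right) \left(-304 + M{\left(12,-20 \right)}\right) = \left(\left(-450 - 143\right) + 44\right) \left(-304 + 2\right) = \left(-593 + 44\right) \left(-302\right) = \left(-549\right) \left(-302\right) = 165798$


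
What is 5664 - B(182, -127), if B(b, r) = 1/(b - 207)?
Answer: 141601/25 ≈ 5664.0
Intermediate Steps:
B(b, r) = 1/(-207 + b)
5664 - B(182, -127) = 5664 - 1/(-207 + 182) = 5664 - 1/(-25) = 5664 - 1*(-1/25) = 5664 + 1/25 = 141601/25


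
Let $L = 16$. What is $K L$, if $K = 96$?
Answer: $1536$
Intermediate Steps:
$K L = 96 \cdot 16 = 1536$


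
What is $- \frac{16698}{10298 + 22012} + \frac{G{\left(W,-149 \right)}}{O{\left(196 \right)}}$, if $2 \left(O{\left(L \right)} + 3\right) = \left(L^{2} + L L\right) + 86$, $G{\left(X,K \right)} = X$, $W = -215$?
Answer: $- \frac{108180823}{207085560} \approx -0.5224$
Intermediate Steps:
$O{\left(L \right)} = 40 + L^{2}$ ($O{\left(L \right)} = -3 + \frac{\left(L^{2} + L L\right) + 86}{2} = -3 + \frac{\left(L^{2} + L^{2}\right) + 86}{2} = -3 + \frac{2 L^{2} + 86}{2} = -3 + \frac{86 + 2 L^{2}}{2} = -3 + \left(43 + L^{2}\right) = 40 + L^{2}$)
$- \frac{16698}{10298 + 22012} + \frac{G{\left(W,-149 \right)}}{O{\left(196 \right)}} = - \frac{16698}{10298 + 22012} - \frac{215}{40 + 196^{2}} = - \frac{16698}{32310} - \frac{215}{40 + 38416} = \left(-16698\right) \frac{1}{32310} - \frac{215}{38456} = - \frac{2783}{5385} - \frac{215}{38456} = - \frac{108180823}{207085560}$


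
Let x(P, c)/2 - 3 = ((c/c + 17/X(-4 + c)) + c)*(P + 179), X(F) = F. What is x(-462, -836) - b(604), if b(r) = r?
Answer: 198249851/420 ≈ 4.7202e+5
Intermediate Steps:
x(P, c) = 6 + 2*(179 + P)*(1 + c + 17/(-4 + c)) (x(P, c) = 6 + 2*(((c/c + 17/(-4 + c)) + c)*(P + 179)) = 6 + 2*(((1 + 17/(-4 + c)) + c)*(179 + P)) = 6 + 2*((1 + c + 17/(-4 + c))*(179 + P)) = 6 + 2*((179 + P)*(1 + c + 17/(-4 + c))) = 6 + 2*(179 + P)*(1 + c + 17/(-4 + c)))
x(-462, -836) - b(604) = 2*(3043 + 17*(-462) + (-4 - 836)*(182 - 462 + 179*(-836) - 462*(-836)))/(-4 - 836) - 1*604 = 2*(3043 - 7854 - 840*(182 - 462 - 149644 + 386232))/(-840) - 604 = 2*(-1/840)*(3043 - 7854 - 840*236308) - 604 = 2*(-1/840)*(3043 - 7854 - 198498720) - 604 = 2*(-1/840)*(-198503531) - 604 = 198503531/420 - 604 = 198249851/420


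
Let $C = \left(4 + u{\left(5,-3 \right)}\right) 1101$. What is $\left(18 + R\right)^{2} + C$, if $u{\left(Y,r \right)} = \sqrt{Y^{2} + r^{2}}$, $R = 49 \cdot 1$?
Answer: $8893 + 1101 \sqrt{34} \approx 15313.0$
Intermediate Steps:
$R = 49$
$C = 4404 + 1101 \sqrt{34}$ ($C = \left(4 + \sqrt{5^{2} + \left(-3\right)^{2}}\right) 1101 = \left(4 + \sqrt{25 + 9}\right) 1101 = \left(4 + \sqrt{34}\right) 1101 = 4404 + 1101 \sqrt{34} \approx 10824.0$)
$\left(18 + R\right)^{2} + C = \left(18 + 49\right)^{2} + \left(4404 + 1101 \sqrt{34}\right) = 67^{2} + \left(4404 + 1101 \sqrt{34}\right) = 4489 + \left(4404 + 1101 \sqrt{34}\right) = 8893 + 1101 \sqrt{34}$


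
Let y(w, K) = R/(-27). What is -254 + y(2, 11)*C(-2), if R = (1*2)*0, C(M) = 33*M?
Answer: -254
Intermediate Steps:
R = 0 (R = 2*0 = 0)
y(w, K) = 0 (y(w, K) = 0/(-27) = 0*(-1/27) = 0)
-254 + y(2, 11)*C(-2) = -254 + 0*(33*(-2)) = -254 + 0*(-66) = -254 + 0 = -254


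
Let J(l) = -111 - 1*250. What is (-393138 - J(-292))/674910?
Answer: -392777/674910 ≈ -0.58197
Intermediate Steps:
J(l) = -361 (J(l) = -111 - 250 = -361)
(-393138 - J(-292))/674910 = (-393138 - 1*(-361))/674910 = (-393138 + 361)*(1/674910) = -392777*1/674910 = -392777/674910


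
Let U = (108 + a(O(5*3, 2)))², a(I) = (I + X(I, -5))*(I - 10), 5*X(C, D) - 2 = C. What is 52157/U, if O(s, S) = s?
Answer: 52157/40000 ≈ 1.3039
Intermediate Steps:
X(C, D) = ⅖ + C/5
a(I) = (-10 + I)*(⅖ + 6*I/5) (a(I) = (I + (⅖ + I/5))*(I - 10) = (⅖ + 6*I/5)*(-10 + I) = (-10 + I)*(⅖ + 6*I/5))
U = 40000 (U = (108 + (-4 - 58*3 + 6*(5*3)²/5))² = (108 + (-4 - 58/5*15 + (6/5)*15²))² = (108 + (-4 - 174 + (6/5)*225))² = (108 + (-4 - 174 + 270))² = (108 + 92)² = 200² = 40000)
52157/U = 52157/40000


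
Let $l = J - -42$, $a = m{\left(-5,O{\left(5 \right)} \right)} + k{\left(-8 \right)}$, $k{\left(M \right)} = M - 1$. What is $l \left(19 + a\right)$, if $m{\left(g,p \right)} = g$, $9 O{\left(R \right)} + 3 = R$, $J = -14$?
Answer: $140$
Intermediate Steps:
$O{\left(R \right)} = - \frac{1}{3} + \frac{R}{9}$
$k{\left(M \right)} = -1 + M$ ($k{\left(M \right)} = M - 1 = -1 + M$)
$a = -14$ ($a = -5 - 9 = -14$)
$l = 28$ ($l = -14 - -42 = -14 + 42 = 28$)
$l \left(19 + a\right) = 28 \left(19 - 14\right) = 28 \cdot 5 = 140$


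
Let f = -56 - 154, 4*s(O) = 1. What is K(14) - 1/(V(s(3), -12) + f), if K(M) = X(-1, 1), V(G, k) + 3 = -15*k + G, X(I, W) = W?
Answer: 135/131 ≈ 1.0305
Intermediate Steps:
s(O) = ¼ (s(O) = (¼)*1 = ¼)
V(G, k) = -3 + G - 15*k (V(G, k) = -3 + (-15*k + G) = -3 + (G - 15*k) = -3 + G - 15*k)
f = -210
K(M) = 1
K(14) - 1/(V(s(3), -12) + f) = 1 - 1/((-3 + ¼ - 15*(-12)) - 210) = 1 - 1/((-3 + ¼ + 180) - 210) = 1 - 1/(709/4 - 210) = 1 - 1/(-131/4) = 1 - 1*(-4/131) = 1 + 4/131 = 135/131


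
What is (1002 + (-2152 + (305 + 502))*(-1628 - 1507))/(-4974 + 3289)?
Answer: -4217577/1685 ≈ -2503.0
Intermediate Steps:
(1002 + (-2152 + (305 + 502))*(-1628 - 1507))/(-4974 + 3289) = (1002 + (-2152 + 807)*(-3135))/(-1685) = (1002 - 1345*(-3135))*(-1/1685) = (1002 + 4216575)*(-1/1685) = 4217577*(-1/1685) = -4217577/1685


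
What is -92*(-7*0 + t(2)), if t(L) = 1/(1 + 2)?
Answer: -92/3 ≈ -30.667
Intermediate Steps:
t(L) = ⅓ (t(L) = 1/3 = ⅓)
-92*(-7*0 + t(2)) = -92*(-7*0 + ⅓) = -92*(0 + ⅓) = -92*⅓ = -92/3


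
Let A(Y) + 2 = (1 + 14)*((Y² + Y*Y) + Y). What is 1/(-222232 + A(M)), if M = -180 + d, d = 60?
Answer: 1/207966 ≈ 4.8085e-6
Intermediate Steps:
M = -120 (M = -180 + 60 = -120)
A(Y) = -2 + 15*Y + 30*Y² (A(Y) = -2 + (1 + 14)*((Y² + Y*Y) + Y) = -2 + 15*((Y² + Y²) + Y) = -2 + 15*(2*Y² + Y) = -2 + 15*(Y + 2*Y²) = -2 + (15*Y + 30*Y²) = -2 + 15*Y + 30*Y²)
1/(-222232 + A(M)) = 1/(-222232 + (-2 + 15*(-120) + 30*(-120)²)) = 1/(-222232 + (-2 - 1800 + 30*14400)) = 1/(-222232 + (-2 - 1800 + 432000)) = 1/(-222232 + 430198) = 1/207966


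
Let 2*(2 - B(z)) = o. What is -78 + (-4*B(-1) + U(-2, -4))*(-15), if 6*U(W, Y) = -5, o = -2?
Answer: 229/2 ≈ 114.50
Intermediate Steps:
B(z) = 3 (B(z) = 2 - ½*(-2) = 2 + 1 = 3)
U(W, Y) = -⅚ (U(W, Y) = (⅙)*(-5) = -⅚)
-78 + (-4*B(-1) + U(-2, -4))*(-15) = -78 + (-4*3 - ⅚)*(-15) = -78 + (-12 - ⅚)*(-15) = -78 - 77/6*(-15) = -78 + 385/2 = 229/2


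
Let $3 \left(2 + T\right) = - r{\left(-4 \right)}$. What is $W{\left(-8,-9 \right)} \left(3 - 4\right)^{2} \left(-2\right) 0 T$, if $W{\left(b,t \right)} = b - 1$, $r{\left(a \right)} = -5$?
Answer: $0$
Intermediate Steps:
$T = - \frac{1}{3}$ ($T = -2 + \frac{\left(-1\right) \left(-5\right)}{3} = -2 + \frac{1}{3} \cdot 5 = -2 + \frac{5}{3} = - \frac{1}{3} \approx -0.33333$)
$W{\left(b,t \right)} = -1 + b$
$W{\left(-8,-9 \right)} \left(3 - 4\right)^{2} \left(-2\right) 0 T = \left(-1 - 8\right) \left(3 - 4\right)^{2} \left(-2\right) 0 \left(- \frac{1}{3}\right) = - 9 \left(-1\right)^{2} \cdot 0 \left(- \frac{1}{3}\right) = - 9 \cdot 1 \cdot 0 = \left(-9\right) 0 = 0$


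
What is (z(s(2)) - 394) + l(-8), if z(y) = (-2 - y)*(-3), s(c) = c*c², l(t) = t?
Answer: -372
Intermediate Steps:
s(c) = c³
z(y) = 6 + 3*y
(z(s(2)) - 394) + l(-8) = ((6 + 3*2³) - 394) - 8 = ((6 + 3*8) - 394) - 8 = ((6 + 24) - 394) - 8 = (30 - 394) - 8 = -364 - 8 = -372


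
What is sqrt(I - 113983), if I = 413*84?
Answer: I*sqrt(79291) ≈ 281.59*I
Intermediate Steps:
I = 34692
sqrt(I - 113983) = sqrt(34692 - 113983) = sqrt(-79291) = I*sqrt(79291)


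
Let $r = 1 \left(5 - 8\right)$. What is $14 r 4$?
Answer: $-168$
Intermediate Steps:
$r = -3$ ($r = 1 \left(-3\right) = -3$)
$14 r 4 = 14 \left(-3\right) 4 = \left(-42\right) 4 = -168$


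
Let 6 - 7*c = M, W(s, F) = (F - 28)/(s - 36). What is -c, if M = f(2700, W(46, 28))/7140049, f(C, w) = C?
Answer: -42837594/49980343 ≈ -0.85709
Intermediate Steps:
W(s, F) = (-28 + F)/(-36 + s)
M = 2700/7140049 ≈ 0.00037815
c = 42837594/49980343 (c = 6/7 - ⅐*2700/7140049 = 6/7 - 2700/49980343 = 42837594/49980343 ≈ 0.85709)
-c = -1*42837594/49980343 = -42837594/49980343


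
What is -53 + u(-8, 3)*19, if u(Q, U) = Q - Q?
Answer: -53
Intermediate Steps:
u(Q, U) = 0
-53 + u(-8, 3)*19 = -53 + 0*19 = -53 + 0 = -53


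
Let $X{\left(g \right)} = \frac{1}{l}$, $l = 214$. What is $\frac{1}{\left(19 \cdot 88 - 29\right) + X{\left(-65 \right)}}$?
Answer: $\frac{214}{351603} \approx 0.00060864$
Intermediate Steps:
$X{\left(g \right)} = \frac{1}{214}$
$\frac{1}{\left(19 \cdot 88 - 29\right) + X{\left(-65 \right)}} = \frac{1}{\left(19 \cdot 88 - 29\right) + \frac{1}{214}} = \frac{1}{\left(1672 - 29\right) + \frac{1}{214}} = \frac{1}{1643 + \frac{1}{214}} = \frac{1}{\frac{351603}{214}} = \frac{214}{351603}$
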